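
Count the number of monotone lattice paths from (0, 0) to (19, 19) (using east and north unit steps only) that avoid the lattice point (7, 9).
Number of paths = 27947633560

Total paths from (0, 0) to (19, 19): C(38, 19) = 35345263800. Paths through (7, 9): (paths (0, 0) → (7, 9)) × (paths (7, 9) → (19, 19)) = C(16, 7) · C(22, 12) = 11440 · 646646 = 7397630240. Avoidance count = 35345263800 − 7397630240 = 27947633560.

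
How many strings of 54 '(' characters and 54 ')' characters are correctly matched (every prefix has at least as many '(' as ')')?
C_54 = 451959718027953471447609509424

These balanced parentheses are counted by the Catalan number C_n = (1/(n + 1)) · C(2n, n). For n = 54: C_54 = (1/55) · C(108, 54) = 24857784491537440929618523018320/55 = 451959718027953471447609509424.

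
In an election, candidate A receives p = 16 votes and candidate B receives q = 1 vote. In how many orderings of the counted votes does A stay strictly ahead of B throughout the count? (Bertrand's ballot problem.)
Strict-lead orderings = 15

Total orderings of the 17 votes with 16 for A: C(17, 16) = 17. By the Bertrand ballot formula (Cycle Lemma / reflection principle), the number of orderings in which A is strictly ahead of B throughout is (p − q)/(p + q) · C(p + q, p) = (16 − 1)/(16 + 1) · 17 = 15.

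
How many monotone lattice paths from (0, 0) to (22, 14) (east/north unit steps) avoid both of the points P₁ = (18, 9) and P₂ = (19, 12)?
Number of paths = 1982025000

Inclusion–exclusion. Total paths: C(36, 22) = 3796297200. Through P₁: C(27, 18)·C(9, 4) = 590539950. Through P₂: C(31, 19)·C(5, 3) = 1411205250. Since P₁ is strictly southwest of P₂, a monotone path through both must visit P₁ then P₂; paths through both = C(27, 18)·C(4, 1)·C(5, 3) = 187473000. Avoid both = 3796297200 − 590539950 − 1411205250 + 187473000 = 1982025000.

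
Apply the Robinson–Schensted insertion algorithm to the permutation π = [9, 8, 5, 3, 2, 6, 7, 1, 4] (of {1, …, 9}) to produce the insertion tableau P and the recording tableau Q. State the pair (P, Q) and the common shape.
P = [1, 4, 7] / [2, 6] / [3] / [5] / [8] / [9];  Q = [1, 6, 7] / [2, 9] / [3] / [4] / [5] / [8];  common shape = (3, 2, 1, 1, 1, 1)

Row-insert the values π_1, π_2, … into P one at a time, bumping the leftmost entry strictly greater than the inserted value down to the next row. The recording tableau Q records, in position (i, j), the step at which that cell was added to P.
  Insert 9 (step 1): P = [9];  Q = [1]
  Insert 8 (step 2): P = [8] / [9];  Q = [1] / [2]
  Insert 5 (step 3): P = [5] / [8] / [9];  Q = [1] / [2] / [3]
  Insert 3 (step 4): P = [3] / [5] / [8] / [9];  Q = [1] / [2] / [3] / [4]
  Insert 2 (step 5): P = [2] / [3] / [5] / [8] / [9];  Q = [1] / [2] / [3] / [4] / [5]
  Insert 6 (step 6): P = [2, 6] / [3] / [5] / [8] / [9];  Q = [1, 6] / [2] / [3] / [4] / [5]
  Insert 7 (step 7): P = [2, 6, 7] / [3] / [5] / [8] / [9];  Q = [1, 6, 7] / [2] / [3] / [4] / [5]
  Insert 1 (step 8): P = [1, 6, 7] / [2] / [3] / [5] / [8] / [9];  Q = [1, 6, 7] / [2] / [3] / [4] / [5] / [8]
  Insert 4 (step 9): P = [1, 4, 7] / [2, 6] / [3] / [5] / [8] / [9];  Q = [1, 6, 7] / [2, 9] / [3] / [4] / [5] / [8]
Final shape: (3, 2, 1, 1, 1, 1).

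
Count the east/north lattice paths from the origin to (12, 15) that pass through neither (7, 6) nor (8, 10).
Number of paths = 9516000

Inclusion–exclusion. Total paths: C(27, 12) = 17383860. Through P₁: C(13, 7)·C(14, 5) = 3435432. Through P₂: C(18, 8)·C(9, 4) = 5513508. Since P₁ is strictly southwest of P₂, a monotone path through both must visit P₁ then P₂; paths through both = C(13, 7)·C(5, 1)·C(9, 4) = 1081080. Avoid both = 17383860 − 3435432 − 5513508 + 1081080 = 9516000.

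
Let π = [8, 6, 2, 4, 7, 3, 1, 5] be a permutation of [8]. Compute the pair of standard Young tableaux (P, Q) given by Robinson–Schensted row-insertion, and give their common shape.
P = [1, 3, 5] / [2, 7] / [4] / [6] / [8];  Q = [1, 4, 5] / [2, 8] / [3] / [6] / [7];  common shape = (3, 2, 1, 1, 1)

Row-insert the values π_1, π_2, … into P one at a time, bumping the leftmost entry strictly greater than the inserted value down to the next row. The recording tableau Q records, in position (i, j), the step at which that cell was added to P.
  Insert 8 (step 1): P = [8];  Q = [1]
  Insert 6 (step 2): P = [6] / [8];  Q = [1] / [2]
  Insert 2 (step 3): P = [2] / [6] / [8];  Q = [1] / [2] / [3]
  Insert 4 (step 4): P = [2, 4] / [6] / [8];  Q = [1, 4] / [2] / [3]
  Insert 7 (step 5): P = [2, 4, 7] / [6] / [8];  Q = [1, 4, 5] / [2] / [3]
  Insert 3 (step 6): P = [2, 3, 7] / [4] / [6] / [8];  Q = [1, 4, 5] / [2] / [3] / [6]
  Insert 1 (step 7): P = [1, 3, 7] / [2] / [4] / [6] / [8];  Q = [1, 4, 5] / [2] / [3] / [6] / [7]
  Insert 5 (step 8): P = [1, 3, 5] / [2, 7] / [4] / [6] / [8];  Q = [1, 4, 5] / [2, 8] / [3] / [6] / [7]
Final shape: (3, 2, 1, 1, 1).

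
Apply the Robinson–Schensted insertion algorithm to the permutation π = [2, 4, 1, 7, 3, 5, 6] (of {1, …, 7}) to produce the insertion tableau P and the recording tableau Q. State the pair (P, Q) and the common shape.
P = [1, 3, 5, 6] / [2, 4, 7];  Q = [1, 2, 4, 7] / [3, 5, 6];  common shape = (4, 3)

Row-insert the values π_1, π_2, … into P one at a time, bumping the leftmost entry strictly greater than the inserted value down to the next row. The recording tableau Q records, in position (i, j), the step at which that cell was added to P.
  Insert 2 (step 1): P = [2];  Q = [1]
  Insert 4 (step 2): P = [2, 4];  Q = [1, 2]
  Insert 1 (step 3): P = [1, 4] / [2];  Q = [1, 2] / [3]
  Insert 7 (step 4): P = [1, 4, 7] / [2];  Q = [1, 2, 4] / [3]
  Insert 3 (step 5): P = [1, 3, 7] / [2, 4];  Q = [1, 2, 4] / [3, 5]
  Insert 5 (step 6): P = [1, 3, 5] / [2, 4, 7];  Q = [1, 2, 4] / [3, 5, 6]
  Insert 6 (step 7): P = [1, 3, 5, 6] / [2, 4, 7];  Q = [1, 2, 4, 7] / [3, 5, 6]
Final shape: (4, 3).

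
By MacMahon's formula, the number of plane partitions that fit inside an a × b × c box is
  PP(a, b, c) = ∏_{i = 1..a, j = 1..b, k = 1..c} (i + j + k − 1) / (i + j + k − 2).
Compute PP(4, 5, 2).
PP(4, 5, 2) = 5292

Evaluate the triple product over i = 1..4, j = 1..5, k = 1..2. The factors are (2/1) · (3/2) · (3/2) · (4/3) · (4/3) · (5/4) · (5/4) · (6/5) · … (40 factors total). The numerators and denominators telescope so the product is an integer; carrying out the multiplication exactly gives PP(4, 5, 2) = 5292.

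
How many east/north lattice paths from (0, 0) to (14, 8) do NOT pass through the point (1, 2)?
Number of paths = 238374

Total paths from (0, 0) to (14, 8): C(22, 14) = 319770. Paths through (1, 2): (paths (0, 0) → (1, 2)) × (paths (1, 2) → (14, 8)) = C(3, 1) · C(19, 13) = 3 · 27132 = 81396. Avoidance count = 319770 − 81396 = 238374.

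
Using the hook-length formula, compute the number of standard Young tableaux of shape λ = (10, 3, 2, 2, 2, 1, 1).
# SYT of shape (10, 3, 2, 2, 2, 1, 1) = 94012380

Hook-length formula: f^λ = n! / Π hook(c), product over all cells c of the Young diagram. For λ = (10, 3, 2, 2, 2, 1, 1), n = 21 boxes. Hook lengths by row (left-to-right, top-to-bottom): [16, 13, 9, 7, 6, 5, 4, 3, 2, 1]; [8, 5, 1]; [6, 3]; [5, 2]; [4, 1]; [2]; [1]. Product of hooks = 543449088000. So f^λ = 21! / 543449088000 = 51090942171709440000 / 543449088000 = 94012380.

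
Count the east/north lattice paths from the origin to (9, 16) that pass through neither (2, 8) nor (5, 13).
Number of paths = 1541720

Inclusion–exclusion. Total paths: C(25, 9) = 2042975. Through P₁: C(10, 2)·C(15, 7) = 289575. Through P₂: C(18, 5)·C(7, 4) = 299880. Since P₁ is strictly southwest of P₂, a monotone path through both must visit P₁ then P₂; paths through both = C(10, 2)·C(8, 3)·C(7, 4) = 88200. Avoid both = 2042975 − 289575 − 299880 + 88200 = 1541720.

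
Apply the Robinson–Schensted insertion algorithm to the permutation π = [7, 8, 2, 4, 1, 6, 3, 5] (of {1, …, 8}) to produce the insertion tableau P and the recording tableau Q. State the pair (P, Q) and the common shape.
P = [1, 3, 5] / [2, 4, 6] / [7, 8];  Q = [1, 2, 6] / [3, 4, 8] / [5, 7];  common shape = (3, 3, 2)

Row-insert the values π_1, π_2, … into P one at a time, bumping the leftmost entry strictly greater than the inserted value down to the next row. The recording tableau Q records, in position (i, j), the step at which that cell was added to P.
  Insert 7 (step 1): P = [7];  Q = [1]
  Insert 8 (step 2): P = [7, 8];  Q = [1, 2]
  Insert 2 (step 3): P = [2, 8] / [7];  Q = [1, 2] / [3]
  Insert 4 (step 4): P = [2, 4] / [7, 8];  Q = [1, 2] / [3, 4]
  Insert 1 (step 5): P = [1, 4] / [2, 8] / [7];  Q = [1, 2] / [3, 4] / [5]
  Insert 6 (step 6): P = [1, 4, 6] / [2, 8] / [7];  Q = [1, 2, 6] / [3, 4] / [5]
  Insert 3 (step 7): P = [1, 3, 6] / [2, 4] / [7, 8];  Q = [1, 2, 6] / [3, 4] / [5, 7]
  Insert 5 (step 8): P = [1, 3, 5] / [2, 4, 6] / [7, 8];  Q = [1, 2, 6] / [3, 4, 8] / [5, 7]
Final shape: (3, 3, 2).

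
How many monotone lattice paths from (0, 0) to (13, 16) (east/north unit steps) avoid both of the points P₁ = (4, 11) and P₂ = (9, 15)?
Number of paths = 59453615

Inclusion–exclusion. Total paths: C(29, 13) = 67863915. Through P₁: C(15, 4)·C(14, 9) = 2732730. Through P₂: C(24, 9)·C(5, 4) = 6537520. Since P₁ is strictly southwest of P₂, a monotone path through both must visit P₁ then P₂; paths through both = C(15, 4)·C(9, 5)·C(5, 4) = 859950. Avoid both = 67863915 − 2732730 − 6537520 + 859950 = 59453615.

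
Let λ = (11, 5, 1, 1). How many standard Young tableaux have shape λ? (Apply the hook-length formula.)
# SYT of shape (11, 5, 1, 1) = 238680

Hook-length formula: f^λ = n! / Π hook(c), product over all cells c of the Young diagram. For λ = (11, 5, 1, 1), n = 18 boxes. Hook lengths by row (left-to-right, top-to-bottom): [14, 11, 10, 9, 8, 6, 5, 4, 3, 2, 1]; [7, 4, 3, 2, 1]; [2]; [1]. Product of hooks = 26824089600. So f^λ = 18! / 26824089600 = 6402373705728000 / 26824089600 = 238680.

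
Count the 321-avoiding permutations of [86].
C_86 = 4180080073556524734514695828170907458428751314320

These 321-avoiding permutations are counted by the Catalan number C_n = (1/(n + 1)) · C(2n, n). For n = 86: C_86 = (1/87) · C(172, 86) = 363666966399417651902778537050868948883301364345840/87 = 4180080073556524734514695828170907458428751314320.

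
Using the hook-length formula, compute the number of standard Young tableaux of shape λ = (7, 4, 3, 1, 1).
# SYT of shape (7, 4, 3, 1, 1) = 673920

Hook-length formula: f^λ = n! / Π hook(c), product over all cells c of the Young diagram. For λ = (7, 4, 3, 1, 1), n = 16 boxes. Hook lengths by row (left-to-right, top-to-bottom): [11, 8, 7, 5, 3, 2, 1]; [7, 4, 3, 1]; [5, 2, 1]; [2]; [1]. Product of hooks = 31046400. So f^λ = 16! / 31046400 = 20922789888000 / 31046400 = 673920.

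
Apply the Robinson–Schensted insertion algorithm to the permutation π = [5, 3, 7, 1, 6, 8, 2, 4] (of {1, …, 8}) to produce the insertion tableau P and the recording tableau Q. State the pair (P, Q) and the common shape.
P = [1, 2, 4] / [3, 6, 8] / [5, 7];  Q = [1, 3, 6] / [2, 5, 8] / [4, 7];  common shape = (3, 3, 2)

Row-insert the values π_1, π_2, … into P one at a time, bumping the leftmost entry strictly greater than the inserted value down to the next row. The recording tableau Q records, in position (i, j), the step at which that cell was added to P.
  Insert 5 (step 1): P = [5];  Q = [1]
  Insert 3 (step 2): P = [3] / [5];  Q = [1] / [2]
  Insert 7 (step 3): P = [3, 7] / [5];  Q = [1, 3] / [2]
  Insert 1 (step 4): P = [1, 7] / [3] / [5];  Q = [1, 3] / [2] / [4]
  Insert 6 (step 5): P = [1, 6] / [3, 7] / [5];  Q = [1, 3] / [2, 5] / [4]
  Insert 8 (step 6): P = [1, 6, 8] / [3, 7] / [5];  Q = [1, 3, 6] / [2, 5] / [4]
  Insert 2 (step 7): P = [1, 2, 8] / [3, 6] / [5, 7];  Q = [1, 3, 6] / [2, 5] / [4, 7]
  Insert 4 (step 8): P = [1, 2, 4] / [3, 6, 8] / [5, 7];  Q = [1, 3, 6] / [2, 5, 8] / [4, 7]
Final shape: (3, 3, 2).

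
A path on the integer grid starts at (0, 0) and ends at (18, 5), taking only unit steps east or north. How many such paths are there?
Number of paths = 33649

A monotone lattice path from (0, 0) to (18, 5) consists of 18 east steps and 5 north steps in some order, so it is determined by which 18 of the 23 steps are east. The count is C(23, 18) = 33649.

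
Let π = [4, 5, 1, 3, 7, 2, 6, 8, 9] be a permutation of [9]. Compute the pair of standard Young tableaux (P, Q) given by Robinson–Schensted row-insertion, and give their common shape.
P = [1, 2, 6, 8, 9] / [3, 5, 7] / [4];  Q = [1, 2, 5, 8, 9] / [3, 4, 7] / [6];  common shape = (5, 3, 1)

Row-insert the values π_1, π_2, … into P one at a time, bumping the leftmost entry strictly greater than the inserted value down to the next row. The recording tableau Q records, in position (i, j), the step at which that cell was added to P.
  Insert 4 (step 1): P = [4];  Q = [1]
  Insert 5 (step 2): P = [4, 5];  Q = [1, 2]
  Insert 1 (step 3): P = [1, 5] / [4];  Q = [1, 2] / [3]
  Insert 3 (step 4): P = [1, 3] / [4, 5];  Q = [1, 2] / [3, 4]
  Insert 7 (step 5): P = [1, 3, 7] / [4, 5];  Q = [1, 2, 5] / [3, 4]
  Insert 2 (step 6): P = [1, 2, 7] / [3, 5] / [4];  Q = [1, 2, 5] / [3, 4] / [6]
  Insert 6 (step 7): P = [1, 2, 6] / [3, 5, 7] / [4];  Q = [1, 2, 5] / [3, 4, 7] / [6]
  Insert 8 (step 8): P = [1, 2, 6, 8] / [3, 5, 7] / [4];  Q = [1, 2, 5, 8] / [3, 4, 7] / [6]
  Insert 9 (step 9): P = [1, 2, 6, 8, 9] / [3, 5, 7] / [4];  Q = [1, 2, 5, 8, 9] / [3, 4, 7] / [6]
Final shape: (5, 3, 1).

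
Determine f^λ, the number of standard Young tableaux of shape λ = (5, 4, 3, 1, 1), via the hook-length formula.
# SYT of shape (5, 4, 3, 1, 1) = 64064

Hook-length formula: f^λ = n! / Π hook(c), product over all cells c of the Young diagram. For λ = (5, 4, 3, 1, 1), n = 14 boxes. Hook lengths by row (left-to-right, top-to-bottom): [9, 6, 5, 3, 1]; [7, 4, 3, 1]; [5, 2, 1]; [2]; [1]. Product of hooks = 1360800. So f^λ = 14! / 1360800 = 87178291200 / 1360800 = 64064.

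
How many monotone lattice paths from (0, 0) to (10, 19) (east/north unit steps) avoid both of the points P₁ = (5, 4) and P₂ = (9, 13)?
Number of paths = 15225196

Inclusion–exclusion. Total paths: C(29, 10) = 20030010. Through P₁: C(9, 5)·C(20, 5) = 1953504. Through P₂: C(22, 9)·C(7, 1) = 3481940. Since P₁ is strictly southwest of P₂, a monotone path through both must visit P₁ then P₂; paths through both = C(9, 5)·C(13, 4)·C(7, 1) = 630630. Avoid both = 20030010 − 1953504 − 3481940 + 630630 = 15225196.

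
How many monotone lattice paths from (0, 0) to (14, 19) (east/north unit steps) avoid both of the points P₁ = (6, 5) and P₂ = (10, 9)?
Number of paths = 610977422

Inclusion–exclusion. Total paths: C(33, 14) = 818809200. Through P₁: C(11, 6)·C(22, 8) = 147733740. Through P₂: C(19, 10)·C(14, 4) = 92470378. Since P₁ is strictly southwest of P₂, a monotone path through both must visit P₁ then P₂; paths through both = C(11, 6)·C(8, 4)·C(14, 4) = 32372340. Avoid both = 818809200 − 147733740 − 92470378 + 32372340 = 610977422.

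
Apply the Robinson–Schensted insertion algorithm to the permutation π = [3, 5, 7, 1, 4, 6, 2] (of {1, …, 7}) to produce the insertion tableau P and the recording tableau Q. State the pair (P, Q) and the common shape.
P = [1, 2, 6] / [3, 4, 7] / [5];  Q = [1, 2, 3] / [4, 5, 6] / [7];  common shape = (3, 3, 1)

Row-insert the values π_1, π_2, … into P one at a time, bumping the leftmost entry strictly greater than the inserted value down to the next row. The recording tableau Q records, in position (i, j), the step at which that cell was added to P.
  Insert 3 (step 1): P = [3];  Q = [1]
  Insert 5 (step 2): P = [3, 5];  Q = [1, 2]
  Insert 7 (step 3): P = [3, 5, 7];  Q = [1, 2, 3]
  Insert 1 (step 4): P = [1, 5, 7] / [3];  Q = [1, 2, 3] / [4]
  Insert 4 (step 5): P = [1, 4, 7] / [3, 5];  Q = [1, 2, 3] / [4, 5]
  Insert 6 (step 6): P = [1, 4, 6] / [3, 5, 7];  Q = [1, 2, 3] / [4, 5, 6]
  Insert 2 (step 7): P = [1, 2, 6] / [3, 4, 7] / [5];  Q = [1, 2, 3] / [4, 5, 6] / [7]
Final shape: (3, 3, 1).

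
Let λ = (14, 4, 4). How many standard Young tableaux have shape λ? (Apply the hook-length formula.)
# SYT of shape (14, 4, 4) = 2462229

Hook-length formula: f^λ = n! / Π hook(c), product over all cells c of the Young diagram. For λ = (14, 4, 4), n = 22 boxes. Hook lengths by row (left-to-right, top-to-bottom): [16, 15, 14, 13, 10, 9, 8, 7, 6, 5, 4, 3, 2, 1]; [5, 4, 3, 2]; [4, 3, 2, 1]. Product of hooks = 456497233920000. So f^λ = 22! / 456497233920000 = 1124000727777607680000 / 456497233920000 = 2462229.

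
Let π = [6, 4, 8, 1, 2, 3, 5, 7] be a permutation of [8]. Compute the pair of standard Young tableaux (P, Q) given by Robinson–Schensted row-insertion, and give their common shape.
P = [1, 2, 3, 5, 7] / [4, 8] / [6];  Q = [1, 3, 6, 7, 8] / [2, 5] / [4];  common shape = (5, 2, 1)

Row-insert the values π_1, π_2, … into P one at a time, bumping the leftmost entry strictly greater than the inserted value down to the next row. The recording tableau Q records, in position (i, j), the step at which that cell was added to P.
  Insert 6 (step 1): P = [6];  Q = [1]
  Insert 4 (step 2): P = [4] / [6];  Q = [1] / [2]
  Insert 8 (step 3): P = [4, 8] / [6];  Q = [1, 3] / [2]
  Insert 1 (step 4): P = [1, 8] / [4] / [6];  Q = [1, 3] / [2] / [4]
  Insert 2 (step 5): P = [1, 2] / [4, 8] / [6];  Q = [1, 3] / [2, 5] / [4]
  Insert 3 (step 6): P = [1, 2, 3] / [4, 8] / [6];  Q = [1, 3, 6] / [2, 5] / [4]
  Insert 5 (step 7): P = [1, 2, 3, 5] / [4, 8] / [6];  Q = [1, 3, 6, 7] / [2, 5] / [4]
  Insert 7 (step 8): P = [1, 2, 3, 5, 7] / [4, 8] / [6];  Q = [1, 3, 6, 7, 8] / [2, 5] / [4]
Final shape: (5, 2, 1).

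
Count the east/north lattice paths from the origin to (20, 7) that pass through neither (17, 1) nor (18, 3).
Number of paths = 867378

Inclusion–exclusion. Total paths: C(27, 20) = 888030. Through P₁: C(18, 17)·C(9, 3) = 1512. Through P₂: C(21, 18)·C(6, 2) = 19950. Since P₁ is strictly southwest of P₂, a monotone path through both must visit P₁ then P₂; paths through both = C(18, 17)·C(3, 1)·C(6, 2) = 810. Avoid both = 888030 − 1512 − 19950 + 810 = 867378.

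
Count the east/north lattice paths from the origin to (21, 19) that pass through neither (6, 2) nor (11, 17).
Number of paths = 114053527752

Inclusion–exclusion. Total paths: C(40, 21) = 131282408400. Through P₁: C(8, 6)·C(32, 15) = 15840236160. Through P₂: C(28, 11)·C(12, 10) = 1417295880. Since P₁ is strictly southwest of P₂, a monotone path through both must visit P₁ then P₂; paths through both = C(8, 6)·C(20, 5)·C(12, 10) = 28651392. Avoid both = 131282408400 − 15840236160 − 1417295880 + 28651392 = 114053527752.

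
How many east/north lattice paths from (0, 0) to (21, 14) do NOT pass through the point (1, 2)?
Number of paths = 1642580880

Total paths from (0, 0) to (21, 14): C(35, 21) = 2319959400. Paths through (1, 2): (paths (0, 0) → (1, 2)) × (paths (1, 2) → (21, 14)) = C(3, 1) · C(32, 20) = 3 · 225792840 = 677378520. Avoidance count = 2319959400 − 677378520 = 1642580880.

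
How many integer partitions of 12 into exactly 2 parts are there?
p(12, 2 parts) = 6

Partitions of n into exactly k parts ↔ partitions of n − k into at most k parts (subtract 1 from each part). For n = 12, k = 2, the partitions are: 11+1, 10+2, 9+3, 8+4, 7+5, 6+6. Count = 6.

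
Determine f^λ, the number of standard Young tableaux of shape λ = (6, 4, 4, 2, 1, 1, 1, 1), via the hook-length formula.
# SYT of shape (6, 4, 4, 2, 1, 1, 1, 1) = 125349840

Hook-length formula: f^λ = n! / Π hook(c), product over all cells c of the Young diagram. For λ = (6, 4, 4, 2, 1, 1, 1, 1), n = 20 boxes. Hook lengths by row (left-to-right, top-to-bottom): [13, 8, 6, 5, 2, 1]; [10, 5, 3, 2]; [9, 4, 2, 1]; [6, 1]; [4]; [3]; [2]; [1]. Product of hooks = 19408896000. So f^λ = 20! / 19408896000 = 2432902008176640000 / 19408896000 = 125349840.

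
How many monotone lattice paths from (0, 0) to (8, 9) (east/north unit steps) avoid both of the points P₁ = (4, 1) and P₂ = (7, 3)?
Number of paths = 21345

Inclusion–exclusion. Total paths: C(17, 8) = 24310. Through P₁: C(5, 4)·C(12, 4) = 2475. Through P₂: C(10, 7)·C(7, 1) = 840. Since P₁ is strictly southwest of P₂, a monotone path through both must visit P₁ then P₂; paths through both = C(5, 4)·C(5, 3)·C(7, 1) = 350. Avoid both = 24310 − 2475 − 840 + 350 = 21345.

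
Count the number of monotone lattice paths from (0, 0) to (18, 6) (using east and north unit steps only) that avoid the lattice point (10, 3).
Number of paths = 87406

Total paths from (0, 0) to (18, 6): C(24, 18) = 134596. Paths through (10, 3): (paths (0, 0) → (10, 3)) × (paths (10, 3) → (18, 6)) = C(13, 10) · C(11, 8) = 286 · 165 = 47190. Avoidance count = 134596 − 47190 = 87406.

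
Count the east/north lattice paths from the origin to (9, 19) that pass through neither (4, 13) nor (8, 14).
Number of paths = 3960120

Inclusion–exclusion. Total paths: C(28, 9) = 6906900. Through P₁: C(17, 4)·C(11, 5) = 1099560. Through P₂: C(22, 8)·C(6, 1) = 1918620. Since P₁ is strictly southwest of P₂, a monotone path through both must visit P₁ then P₂; paths through both = C(17, 4)·C(5, 4)·C(6, 1) = 71400. Avoid both = 6906900 − 1099560 − 1918620 + 71400 = 3960120.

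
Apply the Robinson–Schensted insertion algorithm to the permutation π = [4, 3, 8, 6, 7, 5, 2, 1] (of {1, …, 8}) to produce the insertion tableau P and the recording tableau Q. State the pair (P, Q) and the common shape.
P = [1, 5, 7] / [2, 6] / [3] / [4] / [8];  Q = [1, 3, 5] / [2, 4] / [6] / [7] / [8];  common shape = (3, 2, 1, 1, 1)

Row-insert the values π_1, π_2, … into P one at a time, bumping the leftmost entry strictly greater than the inserted value down to the next row. The recording tableau Q records, in position (i, j), the step at which that cell was added to P.
  Insert 4 (step 1): P = [4];  Q = [1]
  Insert 3 (step 2): P = [3] / [4];  Q = [1] / [2]
  Insert 8 (step 3): P = [3, 8] / [4];  Q = [1, 3] / [2]
  Insert 6 (step 4): P = [3, 6] / [4, 8];  Q = [1, 3] / [2, 4]
  Insert 7 (step 5): P = [3, 6, 7] / [4, 8];  Q = [1, 3, 5] / [2, 4]
  Insert 5 (step 6): P = [3, 5, 7] / [4, 6] / [8];  Q = [1, 3, 5] / [2, 4] / [6]
  Insert 2 (step 7): P = [2, 5, 7] / [3, 6] / [4] / [8];  Q = [1, 3, 5] / [2, 4] / [6] / [7]
  Insert 1 (step 8): P = [1, 5, 7] / [2, 6] / [3] / [4] / [8];  Q = [1, 3, 5] / [2, 4] / [6] / [7] / [8]
Final shape: (3, 2, 1, 1, 1).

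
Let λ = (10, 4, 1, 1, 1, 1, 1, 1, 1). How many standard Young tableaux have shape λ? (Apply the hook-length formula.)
# SYT of shape (10, 4, 1, 1, 1, 1, 1, 1, 1) = 16460080

Hook-length formula: f^λ = n! / Π hook(c), product over all cells c of the Young diagram. For λ = (10, 4, 1, 1, 1, 1, 1, 1, 1), n = 21 boxes. Hook lengths by row (left-to-right, top-to-bottom): [18, 10, 9, 8, 6, 5, 4, 3, 2, 1]; [11, 3, 2, 1]; [7]; [6]; [5]; [4]; [3]; [2]; [1]. Product of hooks = 3103930368000. So f^λ = 21! / 3103930368000 = 51090942171709440000 / 3103930368000 = 16460080.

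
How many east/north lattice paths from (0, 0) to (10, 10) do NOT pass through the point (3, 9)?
Number of paths = 182996

Total paths from (0, 0) to (10, 10): C(20, 10) = 184756. Paths through (3, 9): (paths (0, 0) → (3, 9)) × (paths (3, 9) → (10, 10)) = C(12, 3) · C(8, 7) = 220 · 8 = 1760. Avoidance count = 184756 − 1760 = 182996.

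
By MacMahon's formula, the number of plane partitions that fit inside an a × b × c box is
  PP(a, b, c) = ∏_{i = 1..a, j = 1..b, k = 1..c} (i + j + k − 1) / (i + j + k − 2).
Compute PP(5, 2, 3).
PP(5, 2, 3) = 1176

Evaluate the triple product over i = 1..5, j = 1..2, k = 1..3. The factors are (2/1) · (3/2) · (4/3) · (3/2) · (4/3) · (5/4) · (3/2) · (4/3) · … (30 factors total). The numerators and denominators telescope so the product is an integer; carrying out the multiplication exactly gives PP(5, 2, 3) = 1176.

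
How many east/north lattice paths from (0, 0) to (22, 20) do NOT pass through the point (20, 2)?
Number of paths = 513791563530

Total paths from (0, 0) to (22, 20): C(42, 22) = 513791607420. Paths through (20, 2): (paths (0, 0) → (20, 2)) × (paths (20, 2) → (22, 20)) = C(22, 20) · C(20, 2) = 231 · 190 = 43890. Avoidance count = 513791607420 − 43890 = 513791563530.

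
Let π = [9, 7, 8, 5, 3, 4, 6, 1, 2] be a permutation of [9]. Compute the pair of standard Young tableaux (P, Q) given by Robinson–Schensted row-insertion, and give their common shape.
P = [1, 2, 6] / [3, 4] / [5, 8] / [7] / [9];  Q = [1, 3, 7] / [2, 6] / [4, 9] / [5] / [8];  common shape = (3, 2, 2, 1, 1)

Row-insert the values π_1, π_2, … into P one at a time, bumping the leftmost entry strictly greater than the inserted value down to the next row. The recording tableau Q records, in position (i, j), the step at which that cell was added to P.
  Insert 9 (step 1): P = [9];  Q = [1]
  Insert 7 (step 2): P = [7] / [9];  Q = [1] / [2]
  Insert 8 (step 3): P = [7, 8] / [9];  Q = [1, 3] / [2]
  Insert 5 (step 4): P = [5, 8] / [7] / [9];  Q = [1, 3] / [2] / [4]
  Insert 3 (step 5): P = [3, 8] / [5] / [7] / [9];  Q = [1, 3] / [2] / [4] / [5]
  Insert 4 (step 6): P = [3, 4] / [5, 8] / [7] / [9];  Q = [1, 3] / [2, 6] / [4] / [5]
  Insert 6 (step 7): P = [3, 4, 6] / [5, 8] / [7] / [9];  Q = [1, 3, 7] / [2, 6] / [4] / [5]
  Insert 1 (step 8): P = [1, 4, 6] / [3, 8] / [5] / [7] / [9];  Q = [1, 3, 7] / [2, 6] / [4] / [5] / [8]
  Insert 2 (step 9): P = [1, 2, 6] / [3, 4] / [5, 8] / [7] / [9];  Q = [1, 3, 7] / [2, 6] / [4, 9] / [5] / [8]
Final shape: (3, 2, 2, 1, 1).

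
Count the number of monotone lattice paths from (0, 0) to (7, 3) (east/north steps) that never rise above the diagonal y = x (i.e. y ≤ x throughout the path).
Number of paths = 75

By the reflection principle (André's argument), the number of monotone paths to (7, 3) with n ≤ m that never go above y = x is C(10, 7) − C(10, 8) = 120 − 45 = 75.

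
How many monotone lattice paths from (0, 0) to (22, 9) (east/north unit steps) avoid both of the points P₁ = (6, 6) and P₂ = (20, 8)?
Number of paths = 10273044

Inclusion–exclusion. Total paths: C(31, 22) = 20160075. Through P₁: C(12, 6)·C(19, 16) = 895356. Through P₂: C(28, 20)·C(3, 2) = 9324315. Since P₁ is strictly southwest of P₂, a monotone path through both must visit P₁ then P₂; paths through both = C(12, 6)·C(16, 14)·C(3, 2) = 332640. Avoid both = 20160075 − 895356 − 9324315 + 332640 = 10273044.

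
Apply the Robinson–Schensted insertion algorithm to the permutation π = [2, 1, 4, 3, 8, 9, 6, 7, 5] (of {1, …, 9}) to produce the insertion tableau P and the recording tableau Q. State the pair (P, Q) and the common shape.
P = [1, 3, 5, 7] / [2, 4, 6, 9] / [8];  Q = [1, 3, 5, 6] / [2, 4, 7, 8] / [9];  common shape = (4, 4, 1)

Row-insert the values π_1, π_2, … into P one at a time, bumping the leftmost entry strictly greater than the inserted value down to the next row. The recording tableau Q records, in position (i, j), the step at which that cell was added to P.
  Insert 2 (step 1): P = [2];  Q = [1]
  Insert 1 (step 2): P = [1] / [2];  Q = [1] / [2]
  Insert 4 (step 3): P = [1, 4] / [2];  Q = [1, 3] / [2]
  Insert 3 (step 4): P = [1, 3] / [2, 4];  Q = [1, 3] / [2, 4]
  Insert 8 (step 5): P = [1, 3, 8] / [2, 4];  Q = [1, 3, 5] / [2, 4]
  Insert 9 (step 6): P = [1, 3, 8, 9] / [2, 4];  Q = [1, 3, 5, 6] / [2, 4]
  Insert 6 (step 7): P = [1, 3, 6, 9] / [2, 4, 8];  Q = [1, 3, 5, 6] / [2, 4, 7]
  Insert 7 (step 8): P = [1, 3, 6, 7] / [2, 4, 8, 9];  Q = [1, 3, 5, 6] / [2, 4, 7, 8]
  Insert 5 (step 9): P = [1, 3, 5, 7] / [2, 4, 6, 9] / [8];  Q = [1, 3, 5, 6] / [2, 4, 7, 8] / [9]
Final shape: (4, 4, 1).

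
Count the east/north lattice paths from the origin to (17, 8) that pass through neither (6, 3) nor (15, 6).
Number of paths = 499959

Inclusion–exclusion. Total paths: C(25, 17) = 1081575. Through P₁: C(9, 6)·C(16, 11) = 366912. Through P₂: C(21, 15)·C(4, 2) = 325584. Since P₁ is strictly southwest of P₂, a monotone path through both must visit P₁ then P₂; paths through both = C(9, 6)·C(12, 9)·C(4, 2) = 110880. Avoid both = 1081575 − 366912 − 325584 + 110880 = 499959.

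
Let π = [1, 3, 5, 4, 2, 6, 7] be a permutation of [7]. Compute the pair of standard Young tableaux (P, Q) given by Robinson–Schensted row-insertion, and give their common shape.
P = [1, 2, 4, 6, 7] / [3] / [5];  Q = [1, 2, 3, 6, 7] / [4] / [5];  common shape = (5, 1, 1)

Row-insert the values π_1, π_2, … into P one at a time, bumping the leftmost entry strictly greater than the inserted value down to the next row. The recording tableau Q records, in position (i, j), the step at which that cell was added to P.
  Insert 1 (step 1): P = [1];  Q = [1]
  Insert 3 (step 2): P = [1, 3];  Q = [1, 2]
  Insert 5 (step 3): P = [1, 3, 5];  Q = [1, 2, 3]
  Insert 4 (step 4): P = [1, 3, 4] / [5];  Q = [1, 2, 3] / [4]
  Insert 2 (step 5): P = [1, 2, 4] / [3] / [5];  Q = [1, 2, 3] / [4] / [5]
  Insert 6 (step 6): P = [1, 2, 4, 6] / [3] / [5];  Q = [1, 2, 3, 6] / [4] / [5]
  Insert 7 (step 7): P = [1, 2, 4, 6, 7] / [3] / [5];  Q = [1, 2, 3, 6, 7] / [4] / [5]
Final shape: (5, 1, 1).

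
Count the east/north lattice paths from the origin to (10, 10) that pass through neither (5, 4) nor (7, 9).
Number of paths = 91368

Inclusion–exclusion. Total paths: C(20, 10) = 184756. Through P₁: C(9, 5)·C(11, 5) = 58212. Through P₂: C(16, 7)·C(4, 3) = 45760. Since P₁ is strictly southwest of P₂, a monotone path through both must visit P₁ then P₂; paths through both = C(9, 5)·C(7, 2)·C(4, 3) = 10584. Avoid both = 184756 − 58212 − 45760 + 10584 = 91368.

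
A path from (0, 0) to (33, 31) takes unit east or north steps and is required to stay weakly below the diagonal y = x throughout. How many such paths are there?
Number of paths = 156802065535194912

By the reflection principle (André's argument), the number of monotone paths to (33, 31) with n ≤ m that never go above y = x is C(64, 33) − C(64, 34) = 1777090076065542336 − 1620288010530347424 = 156802065535194912.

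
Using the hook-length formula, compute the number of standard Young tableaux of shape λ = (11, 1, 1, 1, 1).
# SYT of shape (11, 1, 1, 1, 1) = 1001

Hook-length formula: f^λ = n! / Π hook(c), product over all cells c of the Young diagram. For λ = (11, 1, 1, 1, 1), n = 15 boxes. Hook lengths by row (left-to-right, top-to-bottom): [15, 10, 9, 8, 7, 6, 5, 4, 3, 2, 1]; [4]; [3]; [2]; [1]. Product of hooks = 1306368000. So f^λ = 15! / 1306368000 = 1307674368000 / 1306368000 = 1001.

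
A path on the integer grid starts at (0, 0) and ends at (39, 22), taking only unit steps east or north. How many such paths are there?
Number of paths = 22138745874816900

A monotone lattice path from (0, 0) to (39, 22) consists of 39 east steps and 22 north steps in some order, so it is determined by which 39 of the 61 steps are east. The count is C(61, 39) = 22138745874816900.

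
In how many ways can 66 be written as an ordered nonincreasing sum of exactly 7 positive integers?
p(66, 7 parts) = 40340

Partitions of n into exactly k parts are in bijection with partitions of n − k into at most k parts (subtract 1 from each part). So p(66, exactly 7) = p(59, parts ≤ 7). Computing via the recurrence p(m, j) = p(m, j−1) + p(m−j, j) gives 40340.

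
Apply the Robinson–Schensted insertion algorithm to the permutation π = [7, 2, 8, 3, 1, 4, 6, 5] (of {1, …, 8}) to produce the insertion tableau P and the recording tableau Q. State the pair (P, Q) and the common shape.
P = [1, 3, 4, 5] / [2, 6] / [7, 8];  Q = [1, 3, 6, 7] / [2, 4] / [5, 8];  common shape = (4, 2, 2)

Row-insert the values π_1, π_2, … into P one at a time, bumping the leftmost entry strictly greater than the inserted value down to the next row. The recording tableau Q records, in position (i, j), the step at which that cell was added to P.
  Insert 7 (step 1): P = [7];  Q = [1]
  Insert 2 (step 2): P = [2] / [7];  Q = [1] / [2]
  Insert 8 (step 3): P = [2, 8] / [7];  Q = [1, 3] / [2]
  Insert 3 (step 4): P = [2, 3] / [7, 8];  Q = [1, 3] / [2, 4]
  Insert 1 (step 5): P = [1, 3] / [2, 8] / [7];  Q = [1, 3] / [2, 4] / [5]
  Insert 4 (step 6): P = [1, 3, 4] / [2, 8] / [7];  Q = [1, 3, 6] / [2, 4] / [5]
  Insert 6 (step 7): P = [1, 3, 4, 6] / [2, 8] / [7];  Q = [1, 3, 6, 7] / [2, 4] / [5]
  Insert 5 (step 8): P = [1, 3, 4, 5] / [2, 6] / [7, 8];  Q = [1, 3, 6, 7] / [2, 4] / [5, 8]
Final shape: (4, 2, 2).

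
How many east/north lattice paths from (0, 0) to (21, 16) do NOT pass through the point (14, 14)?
Number of paths = 11431577070

Total paths from (0, 0) to (21, 16): C(37, 21) = 12875774670. Paths through (14, 14): (paths (0, 0) → (14, 14)) × (paths (14, 14) → (21, 16)) = C(28, 14) · C(9, 7) = 40116600 · 36 = 1444197600. Avoidance count = 12875774670 − 1444197600 = 11431577070.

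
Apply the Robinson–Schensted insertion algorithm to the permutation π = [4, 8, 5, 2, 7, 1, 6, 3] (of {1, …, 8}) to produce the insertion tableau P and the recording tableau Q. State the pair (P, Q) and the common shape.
P = [1, 3, 6] / [2, 5] / [4, 7] / [8];  Q = [1, 2, 5] / [3, 7] / [4, 8] / [6];  common shape = (3, 2, 2, 1)

Row-insert the values π_1, π_2, … into P one at a time, bumping the leftmost entry strictly greater than the inserted value down to the next row. The recording tableau Q records, in position (i, j), the step at which that cell was added to P.
  Insert 4 (step 1): P = [4];  Q = [1]
  Insert 8 (step 2): P = [4, 8];  Q = [1, 2]
  Insert 5 (step 3): P = [4, 5] / [8];  Q = [1, 2] / [3]
  Insert 2 (step 4): P = [2, 5] / [4] / [8];  Q = [1, 2] / [3] / [4]
  Insert 7 (step 5): P = [2, 5, 7] / [4] / [8];  Q = [1, 2, 5] / [3] / [4]
  Insert 1 (step 6): P = [1, 5, 7] / [2] / [4] / [8];  Q = [1, 2, 5] / [3] / [4] / [6]
  Insert 6 (step 7): P = [1, 5, 6] / [2, 7] / [4] / [8];  Q = [1, 2, 5] / [3, 7] / [4] / [6]
  Insert 3 (step 8): P = [1, 3, 6] / [2, 5] / [4, 7] / [8];  Q = [1, 2, 5] / [3, 7] / [4, 8] / [6]
Final shape: (3, 2, 2, 1).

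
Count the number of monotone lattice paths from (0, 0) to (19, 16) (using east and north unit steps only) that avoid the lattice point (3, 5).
Number of paths = 3329806830

Total paths from (0, 0) to (19, 16): C(35, 19) = 4059928950. Paths through (3, 5): (paths (0, 0) → (3, 5)) × (paths (3, 5) → (19, 16)) = C(8, 3) · C(27, 16) = 56 · 13037895 = 730122120. Avoidance count = 4059928950 − 730122120 = 3329806830.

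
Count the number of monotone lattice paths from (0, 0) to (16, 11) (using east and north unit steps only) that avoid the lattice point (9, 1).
Number of paths = 12843415

Total paths from (0, 0) to (16, 11): C(27, 16) = 13037895. Paths through (9, 1): (paths (0, 0) → (9, 1)) × (paths (9, 1) → (16, 11)) = C(10, 9) · C(17, 7) = 10 · 19448 = 194480. Avoidance count = 13037895 − 194480 = 12843415.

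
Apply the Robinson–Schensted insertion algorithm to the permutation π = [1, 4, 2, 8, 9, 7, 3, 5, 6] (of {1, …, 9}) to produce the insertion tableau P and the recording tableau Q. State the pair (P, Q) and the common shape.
P = [1, 2, 3, 5, 6] / [4, 7, 9] / [8];  Q = [1, 2, 4, 5, 9] / [3, 6, 8] / [7];  common shape = (5, 3, 1)

Row-insert the values π_1, π_2, … into P one at a time, bumping the leftmost entry strictly greater than the inserted value down to the next row. The recording tableau Q records, in position (i, j), the step at which that cell was added to P.
  Insert 1 (step 1): P = [1];  Q = [1]
  Insert 4 (step 2): P = [1, 4];  Q = [1, 2]
  Insert 2 (step 3): P = [1, 2] / [4];  Q = [1, 2] / [3]
  Insert 8 (step 4): P = [1, 2, 8] / [4];  Q = [1, 2, 4] / [3]
  Insert 9 (step 5): P = [1, 2, 8, 9] / [4];  Q = [1, 2, 4, 5] / [3]
  Insert 7 (step 6): P = [1, 2, 7, 9] / [4, 8];  Q = [1, 2, 4, 5] / [3, 6]
  Insert 3 (step 7): P = [1, 2, 3, 9] / [4, 7] / [8];  Q = [1, 2, 4, 5] / [3, 6] / [7]
  Insert 5 (step 8): P = [1, 2, 3, 5] / [4, 7, 9] / [8];  Q = [1, 2, 4, 5] / [3, 6, 8] / [7]
  Insert 6 (step 9): P = [1, 2, 3, 5, 6] / [4, 7, 9] / [8];  Q = [1, 2, 4, 5, 9] / [3, 6, 8] / [7]
Final shape: (5, 3, 1).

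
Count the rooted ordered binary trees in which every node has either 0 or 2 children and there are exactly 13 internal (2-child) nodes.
C_13 = 742900

These full binary trees are counted by the Catalan number C_n = (1/(n + 1)) · C(2n, n). For n = 13: C_13 = (1/14) · C(26, 13) = 10400600/14 = 742900.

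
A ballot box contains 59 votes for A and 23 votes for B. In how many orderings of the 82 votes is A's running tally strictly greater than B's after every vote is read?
Strict-lead orderings = 58209948451105027200

Total orderings of the 82 votes with 59 for A: C(82, 59) = 132589327027517006400. By the Bertrand ballot formula (Cycle Lemma / reflection principle), the number of orderings in which A is strictly ahead of B throughout is (p − q)/(p + q) · C(p + q, p) = (59 − 23)/(59 + 23) · 132589327027517006400 = 58209948451105027200.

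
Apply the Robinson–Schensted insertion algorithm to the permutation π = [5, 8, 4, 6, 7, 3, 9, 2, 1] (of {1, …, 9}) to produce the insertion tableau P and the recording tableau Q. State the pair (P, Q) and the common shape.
P = [1, 6, 7, 9] / [2, 8] / [3] / [4] / [5];  Q = [1, 2, 5, 7] / [3, 4] / [6] / [8] / [9];  common shape = (4, 2, 1, 1, 1)

Row-insert the values π_1, π_2, … into P one at a time, bumping the leftmost entry strictly greater than the inserted value down to the next row. The recording tableau Q records, in position (i, j), the step at which that cell was added to P.
  Insert 5 (step 1): P = [5];  Q = [1]
  Insert 8 (step 2): P = [5, 8];  Q = [1, 2]
  Insert 4 (step 3): P = [4, 8] / [5];  Q = [1, 2] / [3]
  Insert 6 (step 4): P = [4, 6] / [5, 8];  Q = [1, 2] / [3, 4]
  Insert 7 (step 5): P = [4, 6, 7] / [5, 8];  Q = [1, 2, 5] / [3, 4]
  Insert 3 (step 6): P = [3, 6, 7] / [4, 8] / [5];  Q = [1, 2, 5] / [3, 4] / [6]
  Insert 9 (step 7): P = [3, 6, 7, 9] / [4, 8] / [5];  Q = [1, 2, 5, 7] / [3, 4] / [6]
  Insert 2 (step 8): P = [2, 6, 7, 9] / [3, 8] / [4] / [5];  Q = [1, 2, 5, 7] / [3, 4] / [6] / [8]
  Insert 1 (step 9): P = [1, 6, 7, 9] / [2, 8] / [3] / [4] / [5];  Q = [1, 2, 5, 7] / [3, 4] / [6] / [8] / [9]
Final shape: (4, 2, 1, 1, 1).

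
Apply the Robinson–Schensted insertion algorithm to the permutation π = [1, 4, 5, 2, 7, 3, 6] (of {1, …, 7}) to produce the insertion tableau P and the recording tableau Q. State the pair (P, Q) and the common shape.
P = [1, 2, 3, 6] / [4, 5, 7];  Q = [1, 2, 3, 5] / [4, 6, 7];  common shape = (4, 3)

Row-insert the values π_1, π_2, … into P one at a time, bumping the leftmost entry strictly greater than the inserted value down to the next row. The recording tableau Q records, in position (i, j), the step at which that cell was added to P.
  Insert 1 (step 1): P = [1];  Q = [1]
  Insert 4 (step 2): P = [1, 4];  Q = [1, 2]
  Insert 5 (step 3): P = [1, 4, 5];  Q = [1, 2, 3]
  Insert 2 (step 4): P = [1, 2, 5] / [4];  Q = [1, 2, 3] / [4]
  Insert 7 (step 5): P = [1, 2, 5, 7] / [4];  Q = [1, 2, 3, 5] / [4]
  Insert 3 (step 6): P = [1, 2, 3, 7] / [4, 5];  Q = [1, 2, 3, 5] / [4, 6]
  Insert 6 (step 7): P = [1, 2, 3, 6] / [4, 5, 7];  Q = [1, 2, 3, 5] / [4, 6, 7]
Final shape: (4, 3).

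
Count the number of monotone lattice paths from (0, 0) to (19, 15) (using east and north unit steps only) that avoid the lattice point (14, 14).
Number of paths = 1615267920

Total paths from (0, 0) to (19, 15): C(34, 19) = 1855967520. Paths through (14, 14): (paths (0, 0) → (14, 14)) × (paths (14, 14) → (19, 15)) = C(28, 14) · C(6, 5) = 40116600 · 6 = 240699600. Avoidance count = 1855967520 − 240699600 = 1615267920.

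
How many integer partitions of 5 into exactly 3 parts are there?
p(5, 3 parts) = 2

Partitions of n into exactly k parts ↔ partitions of n − k into at most k parts (subtract 1 from each part). For n = 5, k = 3, the partitions are: 3+1+1, 2+2+1. Count = 2.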